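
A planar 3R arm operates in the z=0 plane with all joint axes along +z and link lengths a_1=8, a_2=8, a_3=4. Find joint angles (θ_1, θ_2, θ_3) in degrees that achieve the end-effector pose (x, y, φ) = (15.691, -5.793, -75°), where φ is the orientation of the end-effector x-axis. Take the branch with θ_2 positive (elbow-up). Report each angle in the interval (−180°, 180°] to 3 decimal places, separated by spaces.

wrist centre = target − a_3·(cos φ, sin φ) = (14.6557, -1.9293)
cos θ_2 = (218.5124−8²−8²)/(2·8·8) = 0.7071; θ_2 = 44.9983° (elbow-up)
β = atan2(-1.9293,14.6557) = -7.4994°; ψ = atan2(5.6567,13.6570) = 22.4991°
θ_1 = β − ψ = -29.9985°
θ_3 = φ − θ_1 − θ_2 = -89.9998° (wrapped to (-180°,180°])

-29.998 44.998 -90.000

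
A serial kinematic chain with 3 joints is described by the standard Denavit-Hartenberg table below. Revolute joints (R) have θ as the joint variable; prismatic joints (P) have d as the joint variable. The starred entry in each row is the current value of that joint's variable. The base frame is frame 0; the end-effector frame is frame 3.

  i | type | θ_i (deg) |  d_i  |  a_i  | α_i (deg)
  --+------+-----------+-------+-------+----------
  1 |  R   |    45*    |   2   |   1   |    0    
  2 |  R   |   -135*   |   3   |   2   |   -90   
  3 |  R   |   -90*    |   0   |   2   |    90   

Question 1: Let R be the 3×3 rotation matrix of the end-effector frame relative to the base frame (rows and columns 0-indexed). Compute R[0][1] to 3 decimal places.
End-effector y-axis (col 1 of R) = (1.0000,-0.0000,0.0000)
R[0][1] = 1.0000

1.000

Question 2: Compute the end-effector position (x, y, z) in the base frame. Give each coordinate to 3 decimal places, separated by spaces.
after link 1: o_1 = (0.7071, 0.7071, 2.0000)
after link 2: o_2 = (0.7071, -1.2929, 5.0000)
after link 3: o_3 = (0.7071, -1.2929, 7.0000)

0.707 -1.293 7.000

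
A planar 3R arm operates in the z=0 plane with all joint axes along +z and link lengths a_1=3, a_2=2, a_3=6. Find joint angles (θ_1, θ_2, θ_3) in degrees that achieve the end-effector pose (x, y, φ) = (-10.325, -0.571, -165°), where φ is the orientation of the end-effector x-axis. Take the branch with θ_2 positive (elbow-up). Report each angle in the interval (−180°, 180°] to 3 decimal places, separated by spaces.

149.991 45.035 -0.026

wrist centre = target − a_3·(cos φ, sin φ) = (-4.5294, 0.9819)
cos θ_2 = (21.4800−3²−2²)/(2·3·2) = 0.7067; θ_2 = 45.0355° (elbow-up)
β = atan2(0.9819,-4.5294) = 167.7684°; ψ = atan2(1.4151,4.4133) = 17.7779°
θ_1 = β − ψ = 149.9905°
θ_3 = φ − θ_1 − θ_2 = -0.0260° (wrapped to (-180°,180°])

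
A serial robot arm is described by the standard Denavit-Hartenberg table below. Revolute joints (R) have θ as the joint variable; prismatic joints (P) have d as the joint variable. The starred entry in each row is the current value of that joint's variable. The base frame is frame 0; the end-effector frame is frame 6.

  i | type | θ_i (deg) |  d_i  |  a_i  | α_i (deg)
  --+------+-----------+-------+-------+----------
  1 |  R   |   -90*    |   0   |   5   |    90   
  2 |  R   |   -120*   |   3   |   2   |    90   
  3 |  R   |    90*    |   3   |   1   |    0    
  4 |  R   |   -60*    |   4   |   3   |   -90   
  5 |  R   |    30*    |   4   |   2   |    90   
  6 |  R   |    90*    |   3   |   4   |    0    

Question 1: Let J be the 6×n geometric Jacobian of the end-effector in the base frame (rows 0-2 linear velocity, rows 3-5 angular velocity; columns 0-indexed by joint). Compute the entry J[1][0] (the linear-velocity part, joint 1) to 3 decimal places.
-14.044

axis z_0 = ẑ; lever o_n−o_0 = (-14.0442,4.1447,1.3571)
cross product → J_v[:, 0] = (-4.1447,-14.0442,0.0000)
J_ω[:, 0] = z_0
entry J[1][0] = -14.0442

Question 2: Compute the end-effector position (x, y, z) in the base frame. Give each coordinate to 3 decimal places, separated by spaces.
-14.044 4.145 1.357

after link 1: o_1 = (0.0000, -5.0000, 0.0000)
after link 2: o_2 = (-3.0000, -4.0000, -1.7321)
after link 3: o_3 = (-4.0000, -1.4019, -0.2321)
after link 4: o_4 = (-5.5000, 3.3612, -0.4821)
after link 5: o_5 = (-9.8301, 2.2452, -0.5490)
after link 6: o_6 = (-14.0442, 4.1447, 1.3571)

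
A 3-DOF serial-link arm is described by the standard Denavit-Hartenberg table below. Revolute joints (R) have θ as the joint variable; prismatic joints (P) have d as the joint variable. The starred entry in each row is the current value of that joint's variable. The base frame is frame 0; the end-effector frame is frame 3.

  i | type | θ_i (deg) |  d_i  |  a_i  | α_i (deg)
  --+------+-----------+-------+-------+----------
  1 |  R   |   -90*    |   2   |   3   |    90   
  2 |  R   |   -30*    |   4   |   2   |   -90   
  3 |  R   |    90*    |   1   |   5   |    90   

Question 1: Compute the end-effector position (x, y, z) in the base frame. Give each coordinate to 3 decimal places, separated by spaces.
after link 1: o_1 = (0.0000, -3.0000, 2.0000)
after link 2: o_2 = (-4.0000, -4.7321, 1.0000)
after link 3: o_3 = (1.0000, -5.2321, 1.8660)

1.000 -5.232 1.866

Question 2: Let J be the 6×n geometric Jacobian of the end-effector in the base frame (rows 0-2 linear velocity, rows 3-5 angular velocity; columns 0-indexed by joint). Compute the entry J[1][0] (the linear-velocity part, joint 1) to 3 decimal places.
axis z_0 = ẑ; lever o_n−o_0 = (1.0000,-5.2321,1.8660)
cross product → J_v[:, 0] = (5.2321,1.0000,-0.0000)
J_ω[:, 0] = z_0
entry J[1][0] = 1.0000

1.000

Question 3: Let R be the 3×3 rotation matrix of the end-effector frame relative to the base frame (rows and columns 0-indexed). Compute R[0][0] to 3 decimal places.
1.000

End-effector x-axis (col 0 of R) = (1.0000,-0.0000,-0.0000)
R[0][0] = 1.0000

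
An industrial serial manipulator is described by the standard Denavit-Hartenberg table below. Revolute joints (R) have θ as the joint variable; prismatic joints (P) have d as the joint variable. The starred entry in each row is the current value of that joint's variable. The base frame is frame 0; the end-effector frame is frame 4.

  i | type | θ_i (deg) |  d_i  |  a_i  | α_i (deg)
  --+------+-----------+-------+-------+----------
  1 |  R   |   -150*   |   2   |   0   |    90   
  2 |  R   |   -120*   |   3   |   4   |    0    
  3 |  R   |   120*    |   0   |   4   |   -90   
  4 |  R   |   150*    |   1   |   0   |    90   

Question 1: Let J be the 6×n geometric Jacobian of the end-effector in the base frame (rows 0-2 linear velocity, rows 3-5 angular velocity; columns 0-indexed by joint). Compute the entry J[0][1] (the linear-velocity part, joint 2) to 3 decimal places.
-2.134

axis z_1 = (-0.5000,0.8660,0.0000); lever o_n−o_1 = (-3.2321,1.5981,-2.4641)
cross product → J_v[:, 1] = (-2.1340,-1.2321,2.0000)
J_ω[:, 1] = z_1
entry J[0][1] = -2.1340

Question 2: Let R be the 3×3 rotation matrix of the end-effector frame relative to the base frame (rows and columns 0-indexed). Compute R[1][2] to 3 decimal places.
End-effector z-axis (col 2 of R) = (0.0000,-1.0000,0.0000)
R[1][2] = -1.0000

-1.000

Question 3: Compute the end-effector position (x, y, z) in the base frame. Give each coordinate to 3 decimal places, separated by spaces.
after link 1: o_1 = (0.0000, 0.0000, 2.0000)
after link 2: o_2 = (0.2321, 3.5981, -1.4641)
after link 3: o_3 = (-3.2321, 1.5981, -1.4641)
after link 4: o_4 = (-3.2321, 1.5981, -0.4641)

-3.232 1.598 -0.464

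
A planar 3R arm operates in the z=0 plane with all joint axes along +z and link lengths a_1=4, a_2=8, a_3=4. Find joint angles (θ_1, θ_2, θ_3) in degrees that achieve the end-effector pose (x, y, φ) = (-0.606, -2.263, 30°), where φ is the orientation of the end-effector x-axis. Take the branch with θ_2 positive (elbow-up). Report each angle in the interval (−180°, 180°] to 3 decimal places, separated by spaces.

wrist centre = target − a_3·(cos φ, sin φ) = (-4.0701, -4.2630)
cos θ_2 = (34.7389−4²−8²)/(2·4·8) = -0.7072; θ_2 = 135.0079° (elbow-up)
β = atan2(-4.2630,-4.0701) = -133.6739°; ψ = atan2(5.6561,-1.6576) = 106.3344°
θ_1 = β − ψ = -240.0083°
θ_3 = φ − θ_1 − θ_2 = 135.0004° (wrapped to (-180°,180°])

119.992 135.008 135.000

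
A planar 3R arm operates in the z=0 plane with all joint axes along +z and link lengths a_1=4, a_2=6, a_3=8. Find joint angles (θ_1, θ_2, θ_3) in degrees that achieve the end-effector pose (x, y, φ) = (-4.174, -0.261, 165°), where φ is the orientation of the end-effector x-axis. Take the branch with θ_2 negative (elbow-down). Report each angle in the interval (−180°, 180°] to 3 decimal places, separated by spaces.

59.995 -134.993 -120.002

wrist centre = target − a_3·(cos φ, sin φ) = (3.5534, -2.3316)
cos θ_2 = (18.0628−4²−6²)/(2·4·6) = -0.7070; θ_2 = -134.9933° (elbow-down)
β = atan2(-2.3316,3.5534) = -33.2707°; ψ = atan2(-4.2431,-0.2421) = -93.2662°
θ_1 = β − ψ = 59.9955°
θ_3 = φ − θ_1 − θ_2 = -120.0022° (wrapped to (-180°,180°])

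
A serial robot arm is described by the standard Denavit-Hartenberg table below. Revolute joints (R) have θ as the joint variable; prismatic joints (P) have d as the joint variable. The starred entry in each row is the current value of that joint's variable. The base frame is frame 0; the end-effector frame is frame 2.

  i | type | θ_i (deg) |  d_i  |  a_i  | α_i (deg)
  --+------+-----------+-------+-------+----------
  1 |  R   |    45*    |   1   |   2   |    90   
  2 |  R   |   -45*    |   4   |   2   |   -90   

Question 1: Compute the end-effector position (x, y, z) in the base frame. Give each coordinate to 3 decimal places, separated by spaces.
5.243 -0.414 -0.414

after link 1: o_1 = (1.4142, 1.4142, 1.0000)
after link 2: o_2 = (5.2426, -0.4142, -0.4142)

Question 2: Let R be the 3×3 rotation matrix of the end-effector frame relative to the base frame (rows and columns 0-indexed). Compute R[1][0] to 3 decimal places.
End-effector x-axis (col 0 of R) = (0.5000,0.5000,-0.7071)
R[1][0] = 0.5000

0.500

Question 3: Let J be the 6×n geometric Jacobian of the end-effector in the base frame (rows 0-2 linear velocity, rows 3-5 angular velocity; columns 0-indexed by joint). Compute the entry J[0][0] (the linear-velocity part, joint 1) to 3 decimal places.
axis z_0 = ẑ; lever o_n−o_0 = (5.2426,-0.4142,-0.4142)
cross product → J_v[:, 0] = (0.4142,5.2426,-0.0000)
J_ω[:, 0] = z_0
entry J[0][0] = 0.4142

0.414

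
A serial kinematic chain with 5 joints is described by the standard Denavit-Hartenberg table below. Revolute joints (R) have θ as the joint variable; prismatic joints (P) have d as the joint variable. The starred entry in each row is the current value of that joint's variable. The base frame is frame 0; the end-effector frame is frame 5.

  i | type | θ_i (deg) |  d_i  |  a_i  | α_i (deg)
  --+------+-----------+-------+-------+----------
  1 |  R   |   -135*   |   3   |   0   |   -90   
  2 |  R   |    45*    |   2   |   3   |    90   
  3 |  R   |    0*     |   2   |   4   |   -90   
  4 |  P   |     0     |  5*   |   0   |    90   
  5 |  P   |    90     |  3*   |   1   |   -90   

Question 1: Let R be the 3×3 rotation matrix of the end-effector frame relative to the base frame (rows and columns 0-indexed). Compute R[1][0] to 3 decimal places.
End-effector x-axis (col 0 of R) = (0.7071,-0.7071,-0.0000)
R[1][0] = -0.7071

-0.707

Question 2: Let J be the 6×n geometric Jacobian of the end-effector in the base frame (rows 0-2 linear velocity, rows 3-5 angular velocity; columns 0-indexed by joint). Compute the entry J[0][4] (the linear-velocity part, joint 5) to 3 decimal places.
prismatic axis z_4 = (-0.5000,-0.5000,0.7071)
J_v[:, 4] = z_4; J_ω[:, 4] = (0,0,0)
entry J[0][4] = -0.5000

-0.500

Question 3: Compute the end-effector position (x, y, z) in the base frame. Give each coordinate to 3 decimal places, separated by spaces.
-0.343 -11.657 1.586

after link 1: o_1 = (0.0000, 0.0000, 3.0000)
after link 2: o_2 = (-0.0858, -2.9142, 0.8787)
after link 3: o_3 = (-3.0858, -5.9142, -0.5355)
after link 4: o_4 = (0.4497, -9.4497, -0.5355)
after link 5: o_5 = (-0.3431, -11.6569, 1.5858)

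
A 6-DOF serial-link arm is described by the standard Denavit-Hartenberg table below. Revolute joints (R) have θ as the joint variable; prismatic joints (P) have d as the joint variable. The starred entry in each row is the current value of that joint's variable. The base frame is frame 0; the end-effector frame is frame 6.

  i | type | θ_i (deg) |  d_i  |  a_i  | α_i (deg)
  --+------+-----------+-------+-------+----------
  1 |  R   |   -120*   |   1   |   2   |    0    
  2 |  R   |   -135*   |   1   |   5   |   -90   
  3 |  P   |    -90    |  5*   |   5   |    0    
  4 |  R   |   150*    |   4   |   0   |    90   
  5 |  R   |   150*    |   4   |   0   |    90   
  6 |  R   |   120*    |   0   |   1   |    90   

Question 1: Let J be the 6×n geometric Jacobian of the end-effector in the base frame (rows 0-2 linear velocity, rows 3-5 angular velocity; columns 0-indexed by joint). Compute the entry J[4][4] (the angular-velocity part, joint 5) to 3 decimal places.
axis z_4 = (-0.2241,0.8365,0.5000); lever o_n−o_4 = (-0.9052,4.3443,2.0580)
cross product → J_v[:, 4] = (-0.4506,0.0087,-0.2165)
J_ω[:, 4] = z_4
entry J[4][4] = 0.8365

0.837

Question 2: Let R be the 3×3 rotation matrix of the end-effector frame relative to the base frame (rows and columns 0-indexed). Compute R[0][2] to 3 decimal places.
End-effector z-axis (col 2 of R) = (-0.4333,-0.0560,0.8995)
R[0][2] = -0.4333

-0.433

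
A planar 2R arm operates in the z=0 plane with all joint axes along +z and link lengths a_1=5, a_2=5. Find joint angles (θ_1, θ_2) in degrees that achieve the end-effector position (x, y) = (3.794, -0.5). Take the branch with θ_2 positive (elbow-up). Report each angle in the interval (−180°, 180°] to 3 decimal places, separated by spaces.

cos θ_2 = (14.6444−5²−5²)/(2·5·5) = -0.7071; θ_2 = 135.0004° (elbow-up)
β = atan2(-0.5000,3.7940) = -7.5076°; ψ = atan2(3.5355,1.4644) = 67.5002°
θ_1 = β − ψ = -75.0078°

-75.008 135.000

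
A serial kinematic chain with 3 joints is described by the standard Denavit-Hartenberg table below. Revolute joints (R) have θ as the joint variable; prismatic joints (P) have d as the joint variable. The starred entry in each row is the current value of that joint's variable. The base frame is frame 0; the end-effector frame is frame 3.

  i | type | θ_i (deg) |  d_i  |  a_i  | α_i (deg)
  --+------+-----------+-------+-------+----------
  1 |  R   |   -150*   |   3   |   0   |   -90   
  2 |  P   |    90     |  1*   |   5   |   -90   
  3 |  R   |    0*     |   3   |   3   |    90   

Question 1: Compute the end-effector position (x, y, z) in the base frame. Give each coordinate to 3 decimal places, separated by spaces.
3.098 0.634 -5.000

after link 1: o_1 = (0.0000, 0.0000, 3.0000)
after link 2: o_2 = (0.5000, -0.8660, -2.0000)
after link 3: o_3 = (3.0981, 0.6340, -5.0000)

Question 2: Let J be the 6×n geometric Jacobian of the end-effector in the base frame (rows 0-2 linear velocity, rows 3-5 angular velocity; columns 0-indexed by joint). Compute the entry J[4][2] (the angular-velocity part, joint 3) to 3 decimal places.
axis z_2 = (0.8660,0.5000,-0.0000); lever o_n−o_2 = (2.5981,1.5000,-3.0000)
cross product → J_v[:, 2] = (-1.5000,2.5981,0.0000)
J_ω[:, 2] = z_2
entry J[4][2] = 0.5000

0.500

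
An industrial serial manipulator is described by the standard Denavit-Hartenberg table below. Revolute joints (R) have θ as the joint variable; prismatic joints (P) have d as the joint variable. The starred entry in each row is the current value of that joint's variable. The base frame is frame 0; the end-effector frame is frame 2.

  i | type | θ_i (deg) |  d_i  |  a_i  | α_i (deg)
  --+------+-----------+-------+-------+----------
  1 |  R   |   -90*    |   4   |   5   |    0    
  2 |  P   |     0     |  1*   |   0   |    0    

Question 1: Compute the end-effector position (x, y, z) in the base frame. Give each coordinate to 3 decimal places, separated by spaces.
after link 1: o_1 = (0.0000, -5.0000, 4.0000)
after link 2: o_2 = (0.0000, -5.0000, 5.0000)

0.000 -5.000 5.000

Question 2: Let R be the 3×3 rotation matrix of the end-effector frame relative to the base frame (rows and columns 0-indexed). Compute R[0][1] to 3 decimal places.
1.000

End-effector y-axis (col 1 of R) = (1.0000,0.0000,0.0000)
R[0][1] = 1.0000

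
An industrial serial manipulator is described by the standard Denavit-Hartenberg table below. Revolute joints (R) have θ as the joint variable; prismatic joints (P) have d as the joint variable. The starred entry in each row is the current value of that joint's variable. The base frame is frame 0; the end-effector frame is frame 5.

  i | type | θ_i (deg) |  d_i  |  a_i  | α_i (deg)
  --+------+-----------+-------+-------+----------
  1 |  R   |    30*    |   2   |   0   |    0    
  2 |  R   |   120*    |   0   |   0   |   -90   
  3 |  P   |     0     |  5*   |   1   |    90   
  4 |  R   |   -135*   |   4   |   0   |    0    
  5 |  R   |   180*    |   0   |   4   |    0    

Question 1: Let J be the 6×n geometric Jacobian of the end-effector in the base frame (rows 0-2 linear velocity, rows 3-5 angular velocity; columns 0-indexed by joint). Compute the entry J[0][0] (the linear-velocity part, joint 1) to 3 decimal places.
axis z_0 = ẑ; lever o_n−o_0 = (-7.2297,-4.8654,6.0000)
cross product → J_v[:, 0] = (4.8654,-7.2297,0.0000)
J_ω[:, 0] = z_0
entry J[0][0] = 4.8654

4.865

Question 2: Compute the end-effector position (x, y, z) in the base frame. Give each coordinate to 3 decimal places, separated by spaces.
-7.230 -4.865 6.000

after link 1: o_1 = (0.0000, 0.0000, 2.0000)
after link 2: o_2 = (0.0000, 0.0000, 2.0000)
after link 3: o_3 = (-3.3660, -3.8301, 2.0000)
after link 4: o_4 = (-3.3660, -3.8301, 6.0000)
after link 5: o_5 = (-7.2297, -4.8654, 6.0000)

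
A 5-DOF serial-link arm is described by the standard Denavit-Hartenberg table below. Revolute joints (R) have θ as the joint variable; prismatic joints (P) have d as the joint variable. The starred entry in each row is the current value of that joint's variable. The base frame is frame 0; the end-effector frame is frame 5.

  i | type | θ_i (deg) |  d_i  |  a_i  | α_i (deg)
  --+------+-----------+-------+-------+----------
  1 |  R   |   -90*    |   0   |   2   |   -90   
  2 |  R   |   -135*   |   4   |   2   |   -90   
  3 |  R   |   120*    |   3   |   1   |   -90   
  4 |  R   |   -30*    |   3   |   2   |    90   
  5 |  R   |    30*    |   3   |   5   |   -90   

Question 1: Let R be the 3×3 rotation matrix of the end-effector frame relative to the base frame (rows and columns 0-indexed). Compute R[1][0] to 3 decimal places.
-0.878

End-effector x-axis (col 0 of R) = (-0.3995,-0.8775,-0.2652)
R[1][0] = -0.8775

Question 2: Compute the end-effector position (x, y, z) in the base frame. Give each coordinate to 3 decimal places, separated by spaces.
2.435 -11.912 2.481

after link 1: o_1 = (0.0000, -2.0000, 0.0000)
after link 2: o_2 = (4.0000, -0.5858, 1.4142)
after link 3: o_3 = (3.1340, -3.0607, 3.1820)
after link 4: o_4 = (3.1340, -6.2173, 1.4396)
after link 5: o_5 = (2.4354, -11.9117, 2.4812)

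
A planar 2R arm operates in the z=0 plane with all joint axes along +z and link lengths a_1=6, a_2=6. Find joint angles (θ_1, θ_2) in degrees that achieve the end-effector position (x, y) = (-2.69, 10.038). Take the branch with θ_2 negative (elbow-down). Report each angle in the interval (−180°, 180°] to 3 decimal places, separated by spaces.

135.003 -60.002

cos θ_2 = (107.9975−6²−6²)/(2·6·6) = 0.5000; θ_2 = -60.0023° (elbow-down)
β = atan2(10.0380,-2.6900) = 105.0017°; ψ = atan2(-5.1963,8.9998) = -30.0011°
θ_1 = β − ψ = 135.0029°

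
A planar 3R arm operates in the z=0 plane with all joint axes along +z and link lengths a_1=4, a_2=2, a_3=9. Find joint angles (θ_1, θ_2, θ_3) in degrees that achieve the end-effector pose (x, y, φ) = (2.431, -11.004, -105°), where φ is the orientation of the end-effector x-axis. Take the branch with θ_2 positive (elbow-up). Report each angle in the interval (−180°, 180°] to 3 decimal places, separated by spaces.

wrist centre = target − a_3·(cos φ, sin φ) = (4.7604, -2.3107)
cos θ_2 = (28.0003−4²−2²)/(2·4·2) = 0.5000; θ_2 = 59.9987° (elbow-up)
β = atan2(-2.3107,4.7604) = -25.8918°; ψ = atan2(1.7320,5.0000) = 19.1062°
θ_1 = β − ψ = -44.9980°
θ_3 = φ − θ_1 − θ_2 = -120.0007° (wrapped to (-180°,180°])

-44.998 59.999 -120.001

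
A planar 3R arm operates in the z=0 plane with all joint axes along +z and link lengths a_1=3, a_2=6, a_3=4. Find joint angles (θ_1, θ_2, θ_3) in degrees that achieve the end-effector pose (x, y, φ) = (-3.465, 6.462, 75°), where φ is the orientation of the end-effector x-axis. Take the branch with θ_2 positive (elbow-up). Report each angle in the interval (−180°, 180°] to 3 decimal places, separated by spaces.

60.006 119.993 -104.999

wrist centre = target − a_3·(cos φ, sin φ) = (-4.5003, 2.5983)
cos θ_2 = (27.0036−3²−6²)/(2·3·6) = -0.4999; θ_2 = 119.9933° (elbow-up)
β = atan2(2.5983,-4.5003) = 149.9994°; ψ = atan2(5.1965,0.0006) = 89.9933°
θ_1 = β − ψ = 60.0061°
θ_3 = φ − θ_1 − θ_2 = -104.9994° (wrapped to (-180°,180°])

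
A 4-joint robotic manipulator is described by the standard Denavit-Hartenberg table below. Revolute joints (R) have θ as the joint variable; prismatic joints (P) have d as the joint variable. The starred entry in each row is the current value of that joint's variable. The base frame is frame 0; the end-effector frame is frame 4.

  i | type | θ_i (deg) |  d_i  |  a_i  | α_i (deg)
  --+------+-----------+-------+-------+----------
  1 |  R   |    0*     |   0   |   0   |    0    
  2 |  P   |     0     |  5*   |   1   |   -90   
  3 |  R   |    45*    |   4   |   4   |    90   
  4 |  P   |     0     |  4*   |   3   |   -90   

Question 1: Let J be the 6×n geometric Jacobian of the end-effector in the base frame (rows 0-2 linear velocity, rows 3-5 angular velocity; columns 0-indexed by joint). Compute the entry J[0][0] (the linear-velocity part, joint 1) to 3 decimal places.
axis z_0 = ẑ; lever o_n−o_0 = (8.7782,4.0000,2.8787)
cross product → J_v[:, 0] = (-4.0000,8.7782,0.0000)
J_ω[:, 0] = z_0
entry J[0][0] = -4.0000

-4.000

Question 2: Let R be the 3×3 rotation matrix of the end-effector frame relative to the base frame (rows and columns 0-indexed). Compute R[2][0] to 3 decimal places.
End-effector x-axis (col 0 of R) = (0.7071,0.0000,-0.7071)
R[2][0] = -0.7071

-0.707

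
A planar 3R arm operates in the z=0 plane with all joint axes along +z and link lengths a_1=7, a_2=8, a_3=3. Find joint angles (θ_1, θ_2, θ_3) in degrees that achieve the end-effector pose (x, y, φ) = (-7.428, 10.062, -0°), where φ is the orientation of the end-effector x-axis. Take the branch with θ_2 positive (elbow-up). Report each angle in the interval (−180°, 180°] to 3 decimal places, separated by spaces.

119.996 30.008 -150.004

wrist centre = target − a_3·(cos φ, sin φ) = (-10.4280, 10.0620)
cos θ_2 = (209.9870−7²−8²)/(2·7·8) = 0.8660; θ_2 = 30.0080° (elbow-up)
β = atan2(10.0620,-10.4280) = 136.0233°; ψ = atan2(4.0010,13.9276) = 16.0277°
θ_1 = β − ψ = 119.9957°
θ_3 = φ − θ_1 − θ_2 = -150.0037° (wrapped to (-180°,180°])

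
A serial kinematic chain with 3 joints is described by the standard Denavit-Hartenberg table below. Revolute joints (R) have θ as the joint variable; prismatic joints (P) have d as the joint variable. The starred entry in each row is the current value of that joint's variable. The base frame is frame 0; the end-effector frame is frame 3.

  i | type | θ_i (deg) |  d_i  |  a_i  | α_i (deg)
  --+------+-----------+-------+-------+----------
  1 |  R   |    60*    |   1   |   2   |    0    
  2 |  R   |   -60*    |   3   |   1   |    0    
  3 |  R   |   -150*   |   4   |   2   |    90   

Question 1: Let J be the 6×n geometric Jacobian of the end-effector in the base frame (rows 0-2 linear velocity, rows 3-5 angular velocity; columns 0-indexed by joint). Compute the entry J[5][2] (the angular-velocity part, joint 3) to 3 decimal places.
1.000

axis z_2 = (0.0000,0.0000,1.0000); lever o_n−o_2 = (-1.7321,-1.0000,4.0000)
cross product → J_v[:, 2] = (1.0000,-1.7321,0.0000)
J_ω[:, 2] = z_2
entry J[5][2] = 1.0000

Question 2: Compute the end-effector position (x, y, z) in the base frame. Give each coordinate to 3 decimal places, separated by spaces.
after link 1: o_1 = (1.0000, 1.7321, 1.0000)
after link 2: o_2 = (2.0000, 1.7321, 4.0000)
after link 3: o_3 = (0.2679, 0.7321, 8.0000)

0.268 0.732 8.000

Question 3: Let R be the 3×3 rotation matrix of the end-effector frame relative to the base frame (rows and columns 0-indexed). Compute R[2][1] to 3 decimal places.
1.000

End-effector y-axis (col 1 of R) = (0.0000,-0.0000,1.0000)
R[2][1] = 1.0000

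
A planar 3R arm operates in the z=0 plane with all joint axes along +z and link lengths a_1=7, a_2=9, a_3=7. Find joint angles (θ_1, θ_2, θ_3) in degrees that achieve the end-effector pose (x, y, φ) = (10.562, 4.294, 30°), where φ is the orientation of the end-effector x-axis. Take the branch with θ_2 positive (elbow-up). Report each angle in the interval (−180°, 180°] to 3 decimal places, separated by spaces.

wrist centre = target − a_3·(cos φ, sin φ) = (4.4998, 0.7940)
cos θ_2 = (20.8788−7²−9²)/(2·7·9) = -0.8660; θ_2 = 150.0018° (elbow-up)
β = atan2(0.7940,4.4998) = 10.0069°; ψ = atan2(4.4998,-0.7944) = 100.0116°
θ_1 = β − ψ = -90.0047°
θ_3 = φ − θ_1 − θ_2 = -29.9971° (wrapped to (-180°,180°])

-90.005 150.002 -29.997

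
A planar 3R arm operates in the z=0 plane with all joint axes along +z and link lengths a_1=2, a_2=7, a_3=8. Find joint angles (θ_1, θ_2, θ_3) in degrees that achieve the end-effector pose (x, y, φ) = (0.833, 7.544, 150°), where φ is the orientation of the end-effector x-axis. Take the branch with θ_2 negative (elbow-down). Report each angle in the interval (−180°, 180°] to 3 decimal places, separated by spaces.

wrist centre = target − a_3·(cos φ, sin φ) = (7.7612, 3.5440)
cos θ_2 = (72.7962−2²−7²)/(2·2·7) = 0.7070; θ_2 = -45.0080° (elbow-down)
β = atan2(3.5440,7.7612) = 24.5429°; ψ = atan2(-4.9504,6.9491) = -35.4657°
θ_1 = β − ψ = 60.0086°
θ_3 = φ − θ_1 − θ_2 = 134.9994° (wrapped to (-180°,180°])

60.009 -45.008 134.999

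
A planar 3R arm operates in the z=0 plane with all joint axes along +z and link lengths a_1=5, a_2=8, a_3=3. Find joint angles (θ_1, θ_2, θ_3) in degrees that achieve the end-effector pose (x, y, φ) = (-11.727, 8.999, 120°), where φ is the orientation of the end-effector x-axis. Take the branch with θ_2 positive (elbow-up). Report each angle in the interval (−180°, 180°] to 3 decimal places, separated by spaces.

wrist centre = target − a_3·(cos φ, sin φ) = (-10.2270, 6.4009)
cos θ_2 = (145.5634−5²−8²)/(2·5·8) = 0.7070; θ_2 = 45.0053° (elbow-up)
β = atan2(6.4009,-10.2270) = 147.9582°; ψ = atan2(5.6574,10.6563) = 27.9635°
θ_1 = β − ψ = 119.9947°
θ_3 = φ − θ_1 − θ_2 = -44.9999° (wrapped to (-180°,180°])

119.995 45.005 -45.000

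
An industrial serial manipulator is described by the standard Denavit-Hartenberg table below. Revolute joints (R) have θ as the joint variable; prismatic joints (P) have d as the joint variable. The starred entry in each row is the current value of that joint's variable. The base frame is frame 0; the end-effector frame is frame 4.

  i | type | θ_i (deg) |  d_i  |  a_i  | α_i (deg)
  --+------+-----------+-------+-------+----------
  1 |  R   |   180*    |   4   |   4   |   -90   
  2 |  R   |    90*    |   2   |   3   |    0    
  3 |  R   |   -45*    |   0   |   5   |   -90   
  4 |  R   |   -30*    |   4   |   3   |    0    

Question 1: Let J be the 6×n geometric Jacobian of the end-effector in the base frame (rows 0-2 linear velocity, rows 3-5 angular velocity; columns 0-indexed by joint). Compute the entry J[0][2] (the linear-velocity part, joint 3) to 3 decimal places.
axis z_2 = (-0.0000,-1.0000,0.0000); lever o_n−o_2 = (-2.5442,-1.5000,-8.2011)
cross product → J_v[:, 2] = (8.2011,-0.0000,-2.5442)
J_ω[:, 2] = z_2
entry J[0][2] = 8.2011

8.201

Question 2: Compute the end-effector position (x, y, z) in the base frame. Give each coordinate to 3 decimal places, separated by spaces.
after link 1: o_1 = (-4.0000, 0.0000, 4.0000)
after link 2: o_2 = (-4.0000, -2.0000, 1.0000)
after link 3: o_3 = (-7.5355, -2.0000, -2.5355)
after link 4: o_4 = (-6.5442, -3.5000, -7.2011)

-6.544 -3.500 -7.201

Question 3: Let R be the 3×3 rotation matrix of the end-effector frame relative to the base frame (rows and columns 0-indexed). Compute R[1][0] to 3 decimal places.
End-effector x-axis (col 0 of R) = (-0.6124,-0.5000,-0.6124)
R[1][0] = -0.5000

-0.500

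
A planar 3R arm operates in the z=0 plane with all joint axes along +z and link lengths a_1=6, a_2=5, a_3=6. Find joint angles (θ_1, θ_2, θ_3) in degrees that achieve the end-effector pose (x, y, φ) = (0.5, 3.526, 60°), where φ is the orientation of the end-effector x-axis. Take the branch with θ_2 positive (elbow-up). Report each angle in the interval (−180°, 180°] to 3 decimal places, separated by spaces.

157.486 149.998 112.516

wrist centre = target − a_3·(cos φ, sin φ) = (-2.5000, -1.6702)
cos θ_2 = (9.0394−6²−5²)/(2·6·5) = -0.8660; θ_2 = 149.9982° (elbow-up)
β = atan2(-1.6702,-2.5000) = -146.2547°; ψ = atan2(2.5001,1.6700) = 56.2593°
θ_1 = β − ψ = -202.5139°
θ_3 = φ − θ_1 − θ_2 = 112.5157° (wrapped to (-180°,180°])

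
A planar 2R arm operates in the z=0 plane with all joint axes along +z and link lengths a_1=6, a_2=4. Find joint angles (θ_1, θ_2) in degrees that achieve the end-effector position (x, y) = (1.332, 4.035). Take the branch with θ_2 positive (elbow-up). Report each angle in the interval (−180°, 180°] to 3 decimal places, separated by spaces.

cos θ_2 = (18.0554−6²−4²)/(2·6·4) = -0.7072; θ_2 = 135.0058° (elbow-up)
β = atan2(4.0350,1.3320) = 71.7313°; ψ = atan2(2.8281,3.1713) = 41.7265°
θ_1 = β − ψ = 30.0049°

30.005 135.006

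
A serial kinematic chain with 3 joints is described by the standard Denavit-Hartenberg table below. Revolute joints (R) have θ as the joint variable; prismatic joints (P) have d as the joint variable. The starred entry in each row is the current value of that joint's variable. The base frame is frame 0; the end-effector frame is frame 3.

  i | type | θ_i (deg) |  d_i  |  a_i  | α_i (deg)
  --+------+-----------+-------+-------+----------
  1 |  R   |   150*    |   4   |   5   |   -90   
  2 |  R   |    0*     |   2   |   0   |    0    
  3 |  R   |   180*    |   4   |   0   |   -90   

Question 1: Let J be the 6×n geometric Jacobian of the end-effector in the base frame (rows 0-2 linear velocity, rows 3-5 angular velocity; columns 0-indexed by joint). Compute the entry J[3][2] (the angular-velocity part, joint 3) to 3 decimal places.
-0.500

axis z_2 = (-0.5000,-0.8660,0.0000); lever o_n−o_2 = (-2.0000,-3.4641,0.0000)
cross product → J_v[:, 2] = (0.0000,-0.0000,0.0000)
J_ω[:, 2] = z_2
entry J[3][2] = -0.5000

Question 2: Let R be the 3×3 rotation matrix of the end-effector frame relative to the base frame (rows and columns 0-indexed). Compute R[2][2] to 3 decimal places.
1.000

End-effector z-axis (col 2 of R) = (0.0000,-0.0000,1.0000)
R[2][2] = 1.0000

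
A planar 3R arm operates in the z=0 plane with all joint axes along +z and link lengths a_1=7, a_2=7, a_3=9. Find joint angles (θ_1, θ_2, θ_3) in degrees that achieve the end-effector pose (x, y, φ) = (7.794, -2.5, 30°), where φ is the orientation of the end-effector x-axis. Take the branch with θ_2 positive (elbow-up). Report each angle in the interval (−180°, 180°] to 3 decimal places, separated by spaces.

wrist centre = target − a_3·(cos φ, sin φ) = (-0.0002, -7.0000)
cos θ_2 = (49.0000−7²−7²)/(2·7·7) = -0.5000; θ_2 = 120.0000° (elbow-up)
β = atan2(-7.0000,-0.0002) = -90.0019°; ψ = atan2(6.0622,3.5000) = 60.0000°
θ_1 = β − ψ = -150.0019°
θ_3 = φ − θ_1 − θ_2 = 60.0019° (wrapped to (-180°,180°])

-150.002 120.000 60.002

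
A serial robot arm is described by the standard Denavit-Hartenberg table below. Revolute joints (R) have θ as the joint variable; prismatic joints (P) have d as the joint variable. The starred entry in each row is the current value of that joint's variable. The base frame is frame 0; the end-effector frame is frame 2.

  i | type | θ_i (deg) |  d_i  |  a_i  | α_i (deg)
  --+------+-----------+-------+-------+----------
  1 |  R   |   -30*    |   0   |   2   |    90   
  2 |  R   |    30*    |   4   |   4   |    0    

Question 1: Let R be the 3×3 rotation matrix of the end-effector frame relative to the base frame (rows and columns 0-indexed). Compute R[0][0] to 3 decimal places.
End-effector x-axis (col 0 of R) = (0.7500,-0.4330,0.5000)
R[0][0] = 0.7500

0.750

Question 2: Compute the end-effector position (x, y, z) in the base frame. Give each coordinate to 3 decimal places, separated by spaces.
2.732 -6.196 2.000

after link 1: o_1 = (1.7321, -1.0000, 0.0000)
after link 2: o_2 = (2.7321, -6.1962, 2.0000)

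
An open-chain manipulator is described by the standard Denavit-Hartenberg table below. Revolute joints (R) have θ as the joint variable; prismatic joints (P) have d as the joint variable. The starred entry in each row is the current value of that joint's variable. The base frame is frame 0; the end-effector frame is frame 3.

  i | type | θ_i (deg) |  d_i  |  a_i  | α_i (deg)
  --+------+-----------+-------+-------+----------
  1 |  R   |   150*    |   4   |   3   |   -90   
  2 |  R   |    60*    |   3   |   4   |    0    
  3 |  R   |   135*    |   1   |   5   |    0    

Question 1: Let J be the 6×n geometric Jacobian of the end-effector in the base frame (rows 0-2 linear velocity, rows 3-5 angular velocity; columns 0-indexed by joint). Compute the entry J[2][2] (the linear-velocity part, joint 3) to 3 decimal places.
axis z_2 = (-0.5000,-0.8660,0.0000); lever o_n−o_2 = (3.6826,-3.2808,1.2941)
cross product → J_v[:, 2] = (-1.1207,0.6470,4.8296)
J_ω[:, 2] = z_2
entry J[2][2] = 4.8296

4.830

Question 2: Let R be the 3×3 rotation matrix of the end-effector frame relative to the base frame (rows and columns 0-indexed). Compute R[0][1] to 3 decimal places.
-0.224

End-effector y-axis (col 1 of R) = (-0.2241,0.1294,0.9659)
R[0][1] = -0.2241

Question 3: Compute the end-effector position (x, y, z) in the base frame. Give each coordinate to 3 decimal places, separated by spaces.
-2.148 -3.379 1.830

after link 1: o_1 = (-2.5981, 1.5000, 4.0000)
after link 2: o_2 = (-5.8301, -0.0981, 0.5359)
after link 3: o_3 = (-2.1475, -3.3789, 1.8300)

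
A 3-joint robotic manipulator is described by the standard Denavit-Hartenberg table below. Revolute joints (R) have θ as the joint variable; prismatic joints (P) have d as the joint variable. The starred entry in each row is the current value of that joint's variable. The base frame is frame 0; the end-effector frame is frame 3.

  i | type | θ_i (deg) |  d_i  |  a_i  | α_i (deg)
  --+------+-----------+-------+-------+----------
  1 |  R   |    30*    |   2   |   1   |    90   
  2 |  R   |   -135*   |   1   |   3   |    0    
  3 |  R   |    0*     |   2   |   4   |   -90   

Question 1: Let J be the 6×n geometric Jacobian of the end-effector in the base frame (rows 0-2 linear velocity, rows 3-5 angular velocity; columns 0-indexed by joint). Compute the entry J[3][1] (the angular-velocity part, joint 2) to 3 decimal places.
0.500

axis z_1 = (0.5000,-0.8660,0.0000); lever o_n−o_1 = (-2.7866,-5.0729,-4.9497)
cross product → J_v[:, 1] = (4.2866,2.4749,-4.9497)
J_ω[:, 1] = z_1
entry J[3][1] = 0.5000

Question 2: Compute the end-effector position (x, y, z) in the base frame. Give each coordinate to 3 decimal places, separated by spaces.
-1.921 -4.573 -2.950

after link 1: o_1 = (0.8660, 0.5000, 2.0000)
after link 2: o_2 = (-0.4711, -1.4267, -0.1213)
after link 3: o_3 = (-1.9206, -4.5729, -2.9497)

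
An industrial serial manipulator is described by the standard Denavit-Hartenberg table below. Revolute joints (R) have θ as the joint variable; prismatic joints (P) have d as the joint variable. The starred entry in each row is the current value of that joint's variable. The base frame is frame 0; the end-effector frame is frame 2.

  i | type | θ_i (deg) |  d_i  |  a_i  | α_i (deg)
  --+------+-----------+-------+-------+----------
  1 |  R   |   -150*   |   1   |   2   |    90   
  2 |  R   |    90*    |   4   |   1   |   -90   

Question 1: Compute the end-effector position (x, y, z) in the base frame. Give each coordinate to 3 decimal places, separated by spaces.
after link 1: o_1 = (-1.7321, -1.0000, 1.0000)
after link 2: o_2 = (-3.7321, 2.4641, 2.0000)

-3.732 2.464 2.000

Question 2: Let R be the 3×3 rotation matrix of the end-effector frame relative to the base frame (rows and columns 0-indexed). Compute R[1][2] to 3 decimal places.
0.500

End-effector z-axis (col 2 of R) = (0.8660,0.5000,0.0000)
R[1][2] = 0.5000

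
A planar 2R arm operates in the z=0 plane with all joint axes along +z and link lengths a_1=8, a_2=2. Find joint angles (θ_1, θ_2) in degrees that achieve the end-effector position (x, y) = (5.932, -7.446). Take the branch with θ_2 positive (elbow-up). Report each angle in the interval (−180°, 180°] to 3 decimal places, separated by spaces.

-59.998 44.990

cos θ_2 = (90.6315−8²−2²)/(2·8·2) = 0.7072; θ_2 = 44.9896° (elbow-up)
β = atan2(-7.4460,5.9320) = -51.4567°; ψ = atan2(1.4140,9.4145) = 8.5414°
θ_1 = β − ψ = -59.9981°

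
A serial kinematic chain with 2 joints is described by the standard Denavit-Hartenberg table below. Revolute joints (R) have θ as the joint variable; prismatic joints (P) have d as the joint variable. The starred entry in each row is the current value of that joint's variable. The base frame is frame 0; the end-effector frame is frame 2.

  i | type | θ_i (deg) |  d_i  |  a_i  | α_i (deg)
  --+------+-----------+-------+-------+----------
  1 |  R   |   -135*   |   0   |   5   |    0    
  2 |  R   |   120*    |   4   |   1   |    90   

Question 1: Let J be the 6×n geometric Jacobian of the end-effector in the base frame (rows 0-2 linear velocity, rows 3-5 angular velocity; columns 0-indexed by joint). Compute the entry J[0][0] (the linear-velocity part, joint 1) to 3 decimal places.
3.794

axis z_0 = ẑ; lever o_n−o_0 = (-2.5696,-3.7944,4.0000)
cross product → J_v[:, 0] = (3.7944,-2.5696,0.0000)
J_ω[:, 0] = z_0
entry J[0][0] = 3.7944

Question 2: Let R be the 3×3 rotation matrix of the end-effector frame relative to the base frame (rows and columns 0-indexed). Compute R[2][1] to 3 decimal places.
End-effector y-axis (col 1 of R) = (0.0000,0.0000,1.0000)
R[2][1] = 1.0000

1.000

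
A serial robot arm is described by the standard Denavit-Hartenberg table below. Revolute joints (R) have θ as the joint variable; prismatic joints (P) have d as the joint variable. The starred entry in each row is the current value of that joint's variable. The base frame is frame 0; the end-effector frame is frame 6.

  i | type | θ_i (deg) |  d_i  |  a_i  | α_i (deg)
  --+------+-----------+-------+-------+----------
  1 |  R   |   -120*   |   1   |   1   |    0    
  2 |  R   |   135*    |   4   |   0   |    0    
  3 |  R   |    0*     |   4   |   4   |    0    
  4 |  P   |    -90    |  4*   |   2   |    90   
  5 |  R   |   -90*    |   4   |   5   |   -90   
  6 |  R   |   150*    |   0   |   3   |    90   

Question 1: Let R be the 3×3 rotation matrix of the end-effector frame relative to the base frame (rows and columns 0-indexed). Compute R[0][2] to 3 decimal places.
End-effector z-axis (col 2 of R) = (0.8365,0.2241,-0.5000)
R[0][2] = 0.8365

0.837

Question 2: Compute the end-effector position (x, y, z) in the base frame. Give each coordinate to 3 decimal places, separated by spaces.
1.467 -2.410 10.598

after link 1: o_1 = (-0.5000, -0.8660, 1.0000)
after link 2: o_2 = (-0.5000, -0.8660, 5.0000)
after link 3: o_3 = (3.3637, 0.1693, 9.0000)
after link 4: o_4 = (3.8813, -1.7626, 13.0000)
after link 5: o_5 = (0.0176, -2.7979, 8.0000)
after link 6: o_6 = (1.4665, -2.4096, 10.5981)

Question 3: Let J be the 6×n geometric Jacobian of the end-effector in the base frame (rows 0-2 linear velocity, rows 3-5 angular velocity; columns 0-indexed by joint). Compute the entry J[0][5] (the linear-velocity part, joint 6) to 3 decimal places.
axis z_5 = (0.2588,-0.9659,0.0000); lever o_n−o_5 = (1.4489,0.3882,2.5981)
cross product → J_v[:, 5] = (-2.5095,-0.6724,1.5000)
J_ω[:, 5] = z_5
entry J[0][5] = -2.5095

-2.510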